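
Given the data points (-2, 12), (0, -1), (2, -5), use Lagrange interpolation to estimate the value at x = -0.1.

Lagrange interpolation formula:
P(x) = Σ yᵢ × Lᵢ(x)
where Lᵢ(x) = Π_{j≠i} (x - xⱼ)/(xᵢ - xⱼ)

L_0(-0.1) = (-0.1 - 0)/(-2 - 0) × (-0.1 - 2)/(-2 - 2) = 0.026250
L_1(-0.1) = (-0.1 - (-2))/(0 - (-2)) × (-0.1 - 2)/(0 - 2) = 0.997500
L_2(-0.1) = (-0.1 - (-2))/(2 - (-2)) × (-0.1 - 0)/(2 - 0) = -0.023750

P(-0.1) = 12×L_0(-0.1) + (-1)×L_1(-0.1) + (-5)×L_2(-0.1)
P(-0.1) = -0.563750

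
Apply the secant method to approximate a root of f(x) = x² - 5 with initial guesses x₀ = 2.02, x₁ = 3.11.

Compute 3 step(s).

f(x) = x² - 5
x₀ = 2.02, x₁ = 3.11

Secant formula: x_{n+1} = x_n - f(x_n)(x_n - x_{n-1})/(f(x_n) - f(x_{n-1}))

Iteration 1:
  f(2.020000) = -0.919600
  f(3.110000) = 4.672100
  x_2 = 3.110000 - 4.672100×(3.110000 - 2.020000)/(4.672100 - (-0.919600))
       = 2.199259
Iteration 2:
  f(3.110000) = 4.672100
  f(2.199259) = -0.163259
  x_3 = 2.199259 - (-0.163259)×(2.199259 - 3.110000)/(-0.163259 - 4.672100)
       = 2.230009
Iteration 3:
  f(2.199259) = -0.163259
  f(2.230009) = -0.027060
  x_4 = 2.230009 - (-0.027060)×(2.230009 - 2.199259)/(-0.027060 - (-0.163259))
       = 2.236118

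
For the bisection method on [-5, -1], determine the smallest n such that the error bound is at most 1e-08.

We need (b-a)/2^n ≤ 1e-08
(-1 - (-5))/2^n ≤ 1e-08
4/2^n ≤ 1e-08
2^n ≥ 400000000
n ≥ log₂(400000000) = 28.58
n ≥ 29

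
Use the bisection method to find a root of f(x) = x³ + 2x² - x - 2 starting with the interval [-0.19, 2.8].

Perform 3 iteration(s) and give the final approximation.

f(x) = x³ + 2x² - x - 2
Initial interval: [-0.19, 2.8]

Iteration 1:
  c_1 = (-0.190000 + 2.800000)/2 = 1.305000
  f(c_1) = f(1.305000) = 2.323498
  f(a) × f(c) < 0, new interval: [-0.190000, 1.305000]
Iteration 2:
  c_2 = (-0.190000 + 1.305000)/2 = 0.557500
  f(c_2) = f(0.557500) = -1.762613
  f(a) × f(c) ≥ 0, new interval: [0.557500, 1.305000]
Iteration 3:
  c_3 = (0.557500 + 1.305000)/2 = 0.931250
  f(c_3) = f(0.931250) = -0.389192
  f(a) × f(c) ≥ 0, new interval: [0.931250, 1.305000]

After 3 iteration(s), the approximation is c_3 = 0.931250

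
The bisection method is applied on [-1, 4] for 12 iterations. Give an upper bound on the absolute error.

Bisection error bound: |error| ≤ (b-a)/2^n
|error| ≤ (4 - (-1))/2^12 = 5/2^12
|error| ≤ 0.0012207031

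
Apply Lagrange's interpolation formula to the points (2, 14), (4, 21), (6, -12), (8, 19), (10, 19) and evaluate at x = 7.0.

Lagrange interpolation formula:
P(x) = Σ yᵢ × Lᵢ(x)
where Lᵢ(x) = Π_{j≠i} (x - xⱼ)/(xᵢ - xⱼ)

L_0(7.0) = (7.0 - 4)/(2 - 4) × (7.0 - 6)/(2 - 6) × (7.0 - 8)/(2 - 8) × (7.0 - 10)/(2 - 10) = 0.023438
L_1(7.0) = (7.0 - 2)/(4 - 2) × (7.0 - 6)/(4 - 6) × (7.0 - 8)/(4 - 8) × (7.0 - 10)/(4 - 10) = -0.156250
L_2(7.0) = (7.0 - 2)/(6 - 2) × (7.0 - 4)/(6 - 4) × (7.0 - 8)/(6 - 8) × (7.0 - 10)/(6 - 10) = 0.703125
L_3(7.0) = (7.0 - 2)/(8 - 2) × (7.0 - 4)/(8 - 4) × (7.0 - 6)/(8 - 6) × (7.0 - 10)/(8 - 10) = 0.468750
L_4(7.0) = (7.0 - 2)/(10 - 2) × (7.0 - 4)/(10 - 4) × (7.0 - 6)/(10 - 6) × (7.0 - 8)/(10 - 8) = -0.039062

P(7.0) = 14×L_0(7.0) + 21×L_1(7.0) + (-12)×L_2(7.0) + 19×L_3(7.0) + 19×L_4(7.0)
P(7.0) = -3.226562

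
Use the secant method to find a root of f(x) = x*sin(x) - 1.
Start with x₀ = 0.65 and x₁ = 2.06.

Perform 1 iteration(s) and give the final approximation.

f(x) = x*sin(x) - 1
x₀ = 0.65, x₁ = 2.06

Secant formula: x_{n+1} = x_n - f(x_n)(x_n - x_{n-1})/(f(x_n) - f(x_{n-1}))

Iteration 1:
  f(0.650000) = -0.606629
  f(2.060000) = 0.818377
  x_2 = 2.060000 - 0.818377×(2.060000 - 0.650000)/(0.818377 - (-0.606629))
       = 1.250241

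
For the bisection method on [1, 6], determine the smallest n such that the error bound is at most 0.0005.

We need (b-a)/2^n ≤ 0.0005
(6 - 1)/2^n ≤ 0.0005
5/2^n ≤ 0.0005
2^n ≥ 10000
n ≥ log₂(10000) = 13.29
n ≥ 14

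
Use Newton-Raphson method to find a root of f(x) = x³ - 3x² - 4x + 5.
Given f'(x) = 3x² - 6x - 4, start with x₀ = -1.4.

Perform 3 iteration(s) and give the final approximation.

f(x) = x³ - 3x² - 4x + 5
f'(x) = 3x² - 6x - 4
x₀ = -1.4

Newton-Raphson formula: x_{n+1} = x_n - f(x_n)/f'(x_n)

Iteration 1:
  f(-1.400000) = 1.976000
  f'(-1.400000) = 10.280000
  x_1 = -1.400000 - 1.976000/10.280000 = -1.592218
Iteration 2:
  f(-1.592218) = -0.273126
  f'(-1.592218) = 13.158781
  x_2 = -1.592218 - (-0.273126)/13.158781 = -1.571462
Iteration 3:
  f(-1.571462) = -0.003341
  f'(-1.571462) = 12.837247
  x_3 = -1.571462 - (-0.003341)/12.837247 = -1.571201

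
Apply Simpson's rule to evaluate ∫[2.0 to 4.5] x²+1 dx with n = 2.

f(x) = x²+1
a = 2.0, b = 4.5, n = 2
h = (b - a)/n = 1.250000

Simpson's rule: (h/3)[f(x₀) + 4f(x₁) + 2f(x₂) + ... + f(xₙ)]

x_0 = 2.0000, f(x_0) = 5.000000, coefficient = 1
x_1 = 3.2500, f(x_1) = 11.562500, coefficient = 4
x_2 = 4.5000, f(x_2) = 21.250000, coefficient = 1

I ≈ (1.250000/3) × 72.500000 = 30.208333
Exact value: 30.208333
Error: 0.000000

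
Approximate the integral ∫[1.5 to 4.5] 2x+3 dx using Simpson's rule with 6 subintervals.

f(x) = 2x+3
a = 1.5, b = 4.5, n = 6
h = (b - a)/n = 0.500000

Simpson's rule: (h/3)[f(x₀) + 4f(x₁) + 2f(x₂) + ... + f(xₙ)]

x_0 = 1.5000, f(x_0) = 6.000000, coefficient = 1
x_1 = 2.0000, f(x_1) = 7.000000, coefficient = 4
x_2 = 2.5000, f(x_2) = 8.000000, coefficient = 2
x_3 = 3.0000, f(x_3) = 9.000000, coefficient = 4
x_4 = 3.5000, f(x_4) = 10.000000, coefficient = 2
x_5 = 4.0000, f(x_5) = 11.000000, coefficient = 4
x_6 = 4.5000, f(x_6) = 12.000000, coefficient = 1

I ≈ (0.500000/3) × 162.000000 = 27.000000
Exact value: 27.000000
Error: 0.000000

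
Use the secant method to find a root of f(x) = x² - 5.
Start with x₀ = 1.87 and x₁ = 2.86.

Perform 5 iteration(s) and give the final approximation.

f(x) = x² - 5
x₀ = 1.87, x₁ = 2.86

Secant formula: x_{n+1} = x_n - f(x_n)(x_n - x_{n-1})/(f(x_n) - f(x_{n-1}))

Iteration 1:
  f(1.870000) = -1.503100
  f(2.860000) = 3.179600
  x_2 = 2.860000 - 3.179600×(2.860000 - 1.870000)/(3.179600 - (-1.503100))
       = 2.187780
Iteration 2:
  f(2.860000) = 3.179600
  f(2.187780) = -0.213618
  x_3 = 2.187780 - (-0.213618)×(2.187780 - 2.860000)/(-0.213618 - 3.179600)
       = 2.230099
Iteration 3:
  f(2.187780) = -0.213618
  f(2.230099) = -0.026657
  x_4 = 2.230099 - (-0.026657)×(2.230099 - 2.187780)/(-0.026657 - (-0.213618))
       = 2.236133
Iteration 4:
  f(2.230099) = -0.026657
  f(2.236133) = 0.000292
  x_5 = 2.236133 - 0.000292×(2.236133 - 2.230099)/(0.000292 - (-0.026657))
       = 2.236068
Iteration 5:
  f(2.236133) = 0.000292
  f(2.236068) = 0.000000
  x_6 = 2.236068 - 0.000000×(2.236068 - 2.236133)/(0.000000 - 0.000292)
       = 2.236068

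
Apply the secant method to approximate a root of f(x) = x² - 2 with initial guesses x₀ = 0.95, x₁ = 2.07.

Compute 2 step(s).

f(x) = x² - 2
x₀ = 0.95, x₁ = 2.07

Secant formula: x_{n+1} = x_n - f(x_n)(x_n - x_{n-1})/(f(x_n) - f(x_{n-1}))

Iteration 1:
  f(0.950000) = -1.097500
  f(2.070000) = 2.284900
  x_2 = 2.070000 - 2.284900×(2.070000 - 0.950000)/(2.284900 - (-1.097500))
       = 1.313411
Iteration 2:
  f(2.070000) = 2.284900
  f(1.313411) = -0.274953
  x_3 = 1.313411 - (-0.274953)×(1.313411 - 2.070000)/(-0.274953 - 2.284900)
       = 1.394676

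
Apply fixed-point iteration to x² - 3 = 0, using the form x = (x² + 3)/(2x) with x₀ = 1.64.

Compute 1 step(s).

Equation: x² - 3 = 0
Fixed-point form: x = (x² + 3)/(2x)
x₀ = 1.64

x_1 = g(1.640000) = 1.734634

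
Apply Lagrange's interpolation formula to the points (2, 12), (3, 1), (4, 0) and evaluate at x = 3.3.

Lagrange interpolation formula:
P(x) = Σ yᵢ × Lᵢ(x)
where Lᵢ(x) = Π_{j≠i} (x - xⱼ)/(xᵢ - xⱼ)

L_0(3.3) = (3.3 - 3)/(2 - 3) × (3.3 - 4)/(2 - 4) = -0.105000
L_1(3.3) = (3.3 - 2)/(3 - 2) × (3.3 - 4)/(3 - 4) = 0.910000
L_2(3.3) = (3.3 - 2)/(4 - 2) × (3.3 - 3)/(4 - 3) = 0.195000

P(3.3) = 12×L_0(3.3) + 1×L_1(3.3) + 0×L_2(3.3)
P(3.3) = -0.350000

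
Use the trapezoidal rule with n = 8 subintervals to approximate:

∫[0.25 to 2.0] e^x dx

f(x) = e^x
a = 0.25, b = 2.0, n = 8
h = (b - a)/n = 0.218750

Trapezoidal rule: (h/2)[f(x₀) + 2f(x₁) + 2f(x₂) + ... + f(xₙ)]

x_0 = 0.2500, f(x_0) = 1.284025, coefficient = 1
x_1 = 0.4688, f(x_1) = 1.597995, coefficient = 2
x_2 = 0.6875, f(x_2) = 1.988737, coefficient = 2
x_3 = 0.9062, f(x_3) = 2.475024, coefficient = 2
x_4 = 1.1250, f(x_4) = 3.080217, coefficient = 2
x_5 = 1.3438, f(x_5) = 3.833392, coefficient = 2
x_6 = 1.5625, f(x_6) = 4.770733, coefficient = 2
x_7 = 1.7812, f(x_7) = 5.937273, coefficient = 2
x_8 = 2.0000, f(x_8) = 7.389056, coefficient = 1

I ≈ (0.218750/2) × 56.039825 = 6.129356
Exact value: 6.105031
Error: 0.024325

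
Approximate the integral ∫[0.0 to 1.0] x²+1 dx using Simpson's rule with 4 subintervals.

f(x) = x²+1
a = 0.0, b = 1.0, n = 4
h = (b - a)/n = 0.250000

Simpson's rule: (h/3)[f(x₀) + 4f(x₁) + 2f(x₂) + ... + f(xₙ)]

x_0 = 0.0000, f(x_0) = 1.000000, coefficient = 1
x_1 = 0.2500, f(x_1) = 1.062500, coefficient = 4
x_2 = 0.5000, f(x_2) = 1.250000, coefficient = 2
x_3 = 0.7500, f(x_3) = 1.562500, coefficient = 4
x_4 = 1.0000, f(x_4) = 2.000000, coefficient = 1

I ≈ (0.250000/3) × 16.000000 = 1.333333
Exact value: 1.333333
Error: 0.000000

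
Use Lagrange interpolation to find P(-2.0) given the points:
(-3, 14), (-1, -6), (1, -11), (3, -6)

Lagrange interpolation formula:
P(x) = Σ yᵢ × Lᵢ(x)
where Lᵢ(x) = Π_{j≠i} (x - xⱼ)/(xᵢ - xⱼ)

L_0(-2.0) = (-2.0 - (-1))/(-3 - (-1)) × (-2.0 - 1)/(-3 - 1) × (-2.0 - 3)/(-3 - 3) = 0.312500
L_1(-2.0) = (-2.0 - (-3))/(-1 - (-3)) × (-2.0 - 1)/(-1 - 1) × (-2.0 - 3)/(-1 - 3) = 0.937500
L_2(-2.0) = (-2.0 - (-3))/(1 - (-3)) × (-2.0 - (-1))/(1 - (-1)) × (-2.0 - 3)/(1 - 3) = -0.312500
L_3(-2.0) = (-2.0 - (-3))/(3 - (-3)) × (-2.0 - (-1))/(3 - (-1)) × (-2.0 - 1)/(3 - 1) = 0.062500

P(-2.0) = 14×L_0(-2.0) + (-6)×L_1(-2.0) + (-11)×L_2(-2.0) + (-6)×L_3(-2.0)
P(-2.0) = 1.812500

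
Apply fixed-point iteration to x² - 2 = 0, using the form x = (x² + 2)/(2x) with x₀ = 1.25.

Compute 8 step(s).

Equation: x² - 2 = 0
Fixed-point form: x = (x² + 2)/(2x)
x₀ = 1.25

x_1 = g(1.250000) = 1.425000
x_2 = g(1.425000) = 1.414254
x_3 = g(1.414254) = 1.414214
x_4 = g(1.414214) = 1.414214
x_5 = g(1.414214) = 1.414214
x_6 = g(1.414214) = 1.414214
x_7 = g(1.414214) = 1.414214
x_8 = g(1.414214) = 1.414214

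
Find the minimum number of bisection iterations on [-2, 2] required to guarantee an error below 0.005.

We need (b-a)/2^n ≤ 0.005
(2 - (-2))/2^n ≤ 0.005
4/2^n ≤ 0.005
2^n ≥ 800
n ≥ log₂(800) = 9.64
n ≥ 10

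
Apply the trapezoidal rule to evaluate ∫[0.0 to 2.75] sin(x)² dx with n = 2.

f(x) = sin(x)²
a = 0.0, b = 2.75, n = 2
h = (b - a)/n = 1.375000

Trapezoidal rule: (h/2)[f(x₀) + 2f(x₁) + 2f(x₂) + ... + f(xₙ)]

x_0 = 0.0000, f(x_0) = 0.000000, coefficient = 1
x_1 = 1.3750, f(x_1) = 0.962151, coefficient = 2
x_2 = 2.7500, f(x_2) = 0.145665, coefficient = 1

I ≈ (1.375000/2) × 2.069967 = 1.423103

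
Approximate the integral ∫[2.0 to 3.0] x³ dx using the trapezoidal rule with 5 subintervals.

f(x) = x³
a = 2.0, b = 3.0, n = 5
h = (b - a)/n = 0.200000

Trapezoidal rule: (h/2)[f(x₀) + 2f(x₁) + 2f(x₂) + ... + f(xₙ)]

x_0 = 2.0000, f(x_0) = 8.000000, coefficient = 1
x_1 = 2.2000, f(x_1) = 10.648000, coefficient = 2
x_2 = 2.4000, f(x_2) = 13.824000, coefficient = 2
x_3 = 2.6000, f(x_3) = 17.576000, coefficient = 2
x_4 = 2.8000, f(x_4) = 21.952000, coefficient = 2
x_5 = 3.0000, f(x_5) = 27.000000, coefficient = 1

I ≈ (0.200000/2) × 163.000000 = 16.300000
Exact value: 16.250000
Error: 0.050000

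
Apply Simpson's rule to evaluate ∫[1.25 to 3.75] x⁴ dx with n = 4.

f(x) = x⁴
a = 1.25, b = 3.75, n = 4
h = (b - a)/n = 0.625000

Simpson's rule: (h/3)[f(x₀) + 4f(x₁) + 2f(x₂) + ... + f(xₙ)]

x_0 = 1.2500, f(x_0) = 2.441406, coefficient = 1
x_1 = 1.8750, f(x_1) = 12.359619, coefficient = 4
x_2 = 2.5000, f(x_2) = 39.062500, coefficient = 2
x_3 = 3.1250, f(x_3) = 95.367432, coefficient = 4
x_4 = 3.7500, f(x_4) = 197.753906, coefficient = 1

I ≈ (0.625000/3) × 709.228516 = 147.755941
Exact value: 147.705078
Error: 0.050863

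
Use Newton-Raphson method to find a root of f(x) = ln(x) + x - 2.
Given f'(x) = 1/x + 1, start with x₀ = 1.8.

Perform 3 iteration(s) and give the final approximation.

f(x) = ln(x) + x - 2
f'(x) = 1/x + 1
x₀ = 1.8

Newton-Raphson formula: x_{n+1} = x_n - f(x_n)/f'(x_n)

Iteration 1:
  f(1.800000) = 0.387787
  f'(1.800000) = 1.555556
  x_1 = 1.800000 - 0.387787/1.555556 = 1.550709
Iteration 2:
  f(1.550709) = -0.010579
  f'(1.550709) = 1.644866
  x_2 = 1.550709 - (-0.010579)/1.644866 = 1.557140
Iteration 3:
  f(1.557140) = -0.000009
  f'(1.557140) = 1.642203
  x_3 = 1.557140 - (-0.000009)/1.642203 = 1.557146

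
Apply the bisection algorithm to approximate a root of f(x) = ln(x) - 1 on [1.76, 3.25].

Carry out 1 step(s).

f(x) = ln(x) - 1
Initial interval: [1.76, 3.25]

Iteration 1:
  c_1 = (1.760000 + 3.250000)/2 = 2.505000
  f(c_1) = f(2.505000) = -0.081711
  f(a) × f(c) ≥ 0, new interval: [2.505000, 3.250000]

After 1 iteration(s), the approximation is c_1 = 2.505000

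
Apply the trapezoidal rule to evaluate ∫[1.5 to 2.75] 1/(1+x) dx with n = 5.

f(x) = 1/(1+x)
a = 1.5, b = 2.75, n = 5
h = (b - a)/n = 0.250000

Trapezoidal rule: (h/2)[f(x₀) + 2f(x₁) + 2f(x₂) + ... + f(xₙ)]

x_0 = 1.5000, f(x_0) = 0.400000, coefficient = 1
x_1 = 1.7500, f(x_1) = 0.363636, coefficient = 2
x_2 = 2.0000, f(x_2) = 0.333333, coefficient = 2
x_3 = 2.2500, f(x_3) = 0.307692, coefficient = 2
x_4 = 2.5000, f(x_4) = 0.285714, coefficient = 2
x_5 = 2.7500, f(x_5) = 0.266667, coefficient = 1

I ≈ (0.250000/2) × 3.247419 = 0.405927
Exact value: 0.405465
Error: 0.000462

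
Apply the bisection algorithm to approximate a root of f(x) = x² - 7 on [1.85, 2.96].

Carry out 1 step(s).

f(x) = x² - 7
Initial interval: [1.85, 2.96]

Iteration 1:
  c_1 = (1.850000 + 2.960000)/2 = 2.405000
  f(c_1) = f(2.405000) = -1.215975
  f(a) × f(c) ≥ 0, new interval: [2.405000, 2.960000]

After 1 iteration(s), the approximation is c_1 = 2.405000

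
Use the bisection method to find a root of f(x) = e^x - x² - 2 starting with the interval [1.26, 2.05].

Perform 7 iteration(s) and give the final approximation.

f(x) = e^x - x² - 2
Initial interval: [1.26, 2.05]

Iteration 1:
  c_1 = (1.260000 + 2.050000)/2 = 1.655000
  f(c_1) = f(1.655000) = 0.494055
  f(a) × f(c) < 0, new interval: [1.260000, 1.655000]
Iteration 2:
  c_2 = (1.260000 + 1.655000)/2 = 1.457500
  f(c_2) = f(1.457500) = 0.170902
  f(a) × f(c) < 0, new interval: [1.260000, 1.457500]
Iteration 3:
  c_3 = (1.260000 + 1.457500)/2 = 1.358750
  f(c_3) = f(1.358750) = 0.045125
  f(a) × f(c) < 0, new interval: [1.260000, 1.358750]
Iteration 4:
  c_4 = (1.260000 + 1.358750)/2 = 1.309375
  f(c_4) = f(1.309375) = -0.010605
  f(a) × f(c) ≥ 0, new interval: [1.309375, 1.358750]
Iteration 5:
  c_5 = (1.309375 + 1.358750)/2 = 1.334063
  f(c_5) = f(1.334063) = 0.016712
  f(a) × f(c) < 0, new interval: [1.309375, 1.334063]
Iteration 6:
  c_6 = (1.309375 + 1.334063)/2 = 1.321719
  f(c_6) = f(1.321719) = 0.002920
  f(a) × f(c) < 0, new interval: [1.309375, 1.321719]
Iteration 7:
  c_7 = (1.309375 + 1.321719)/2 = 1.315547
  f(c_7) = f(1.315547) = -0.003875
  f(a) × f(c) ≥ 0, new interval: [1.315547, 1.321719]

After 7 iteration(s), the approximation is c_7 = 1.315547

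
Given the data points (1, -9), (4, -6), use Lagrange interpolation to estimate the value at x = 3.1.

Lagrange interpolation formula:
P(x) = Σ yᵢ × Lᵢ(x)
where Lᵢ(x) = Π_{j≠i} (x - xⱼ)/(xᵢ - xⱼ)

L_0(3.1) = (3.1 - 4)/(1 - 4) = 0.300000
L_1(3.1) = (3.1 - 1)/(4 - 1) = 0.700000

P(3.1) = (-9)×L_0(3.1) + (-6)×L_1(3.1)
P(3.1) = -6.900000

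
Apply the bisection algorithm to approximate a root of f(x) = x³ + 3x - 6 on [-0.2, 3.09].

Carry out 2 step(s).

f(x) = x³ + 3x - 6
Initial interval: [-0.2, 3.09]

Iteration 1:
  c_1 = (-0.200000 + 3.090000)/2 = 1.445000
  f(c_1) = f(1.445000) = 1.352196
  f(a) × f(c) < 0, new interval: [-0.200000, 1.445000]
Iteration 2:
  c_2 = (-0.200000 + 1.445000)/2 = 0.622500
  f(c_2) = f(0.622500) = -3.891277
  f(a) × f(c) ≥ 0, new interval: [0.622500, 1.445000]

After 2 iteration(s), the approximation is c_2 = 0.622500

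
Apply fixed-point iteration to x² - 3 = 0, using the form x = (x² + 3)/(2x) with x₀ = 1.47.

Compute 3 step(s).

Equation: x² - 3 = 0
Fixed-point form: x = (x² + 3)/(2x)
x₀ = 1.47

x_1 = g(1.470000) = 1.755408
x_2 = g(1.755408) = 1.732206
x_3 = g(1.732206) = 1.732051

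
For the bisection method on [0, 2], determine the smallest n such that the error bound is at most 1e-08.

We need (b-a)/2^n ≤ 1e-08
(2 - 0)/2^n ≤ 1e-08
2/2^n ≤ 1e-08
2^n ≥ 200000000
n ≥ log₂(200000000) = 27.58
n ≥ 28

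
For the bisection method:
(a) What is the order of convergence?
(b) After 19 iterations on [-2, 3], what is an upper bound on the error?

(a) Bisection has linear (order 1) convergence; the error is halved each step.

(b) Error bound = (b-a)/2^n = (3 - (-2))/2^{19}
    = 5/2^{19}

(a) 1 (linear); (b) error ≤ 9.54e-06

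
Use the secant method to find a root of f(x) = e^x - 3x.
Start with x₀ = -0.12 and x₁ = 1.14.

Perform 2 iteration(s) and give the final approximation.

f(x) = e^x - 3x
x₀ = -0.12, x₁ = 1.14

Secant formula: x_{n+1} = x_n - f(x_n)(x_n - x_{n-1})/(f(x_n) - f(x_{n-1}))

Iteration 1:
  f(-0.120000) = 1.246920
  f(1.140000) = -0.293232
  x_2 = 1.140000 - (-0.293232)×(1.140000 - (-0.120000))/(-0.293232 - 1.246920)
       = 0.900107
Iteration 2:
  f(1.140000) = -0.293232
  f(0.900107) = -0.240455
  x_3 = 0.900107 - (-0.240455)×(0.900107 - 1.140000)/(-0.240455 - (-0.293232))
       = -0.192858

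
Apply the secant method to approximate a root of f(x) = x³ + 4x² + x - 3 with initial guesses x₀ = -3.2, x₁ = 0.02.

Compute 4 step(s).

f(x) = x³ + 4x² + x - 3
x₀ = -3.2, x₁ = 0.02

Secant formula: x_{n+1} = x_n - f(x_n)(x_n - x_{n-1})/(f(x_n) - f(x_{n-1}))

Iteration 1:
  f(-3.200000) = 1.992000
  f(0.020000) = -2.978392
  x_2 = 0.020000 - (-2.978392)×(0.020000 - (-3.200000))/(-2.978392 - 1.992000)
       = -1.909510
Iteration 2:
  f(0.020000) = -2.978392
  f(-1.909510) = 2.712895
  x_3 = -1.909510 - 2.712895×(-1.909510 - 0.020000)/(2.712895 - (-2.978392))
       = -0.989761
Iteration 3:
  f(-1.909510) = 2.712895
  f(-0.989761) = -1.040851
  x_4 = -0.989761 - (-1.040851)×(-0.989761 - (-1.909510))/(-1.040851 - 2.712895)
       = -1.244792
Iteration 4:
  f(-0.989761) = -1.040851
  f(-1.244792) = 0.024422
  x_5 = -1.244792 - 0.024422×(-1.244792 - (-0.989761))/(0.024422 - (-1.040851))
       = -1.238945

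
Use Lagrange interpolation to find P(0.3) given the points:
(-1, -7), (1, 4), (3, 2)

Lagrange interpolation formula:
P(x) = Σ yᵢ × Lᵢ(x)
where Lᵢ(x) = Π_{j≠i} (x - xⱼ)/(xᵢ - xⱼ)

L_0(0.3) = (0.3 - 1)/(-1 - 1) × (0.3 - 3)/(-1 - 3) = 0.236250
L_1(0.3) = (0.3 - (-1))/(1 - (-1)) × (0.3 - 3)/(1 - 3) = 0.877500
L_2(0.3) = (0.3 - (-1))/(3 - (-1)) × (0.3 - 1)/(3 - 1) = -0.113750

P(0.3) = (-7)×L_0(0.3) + 4×L_1(0.3) + 2×L_2(0.3)
P(0.3) = 1.628750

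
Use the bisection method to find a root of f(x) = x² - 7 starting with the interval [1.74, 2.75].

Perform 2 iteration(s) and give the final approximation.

f(x) = x² - 7
Initial interval: [1.74, 2.75]

Iteration 1:
  c_1 = (1.740000 + 2.750000)/2 = 2.245000
  f(c_1) = f(2.245000) = -1.959975
  f(a) × f(c) ≥ 0, new interval: [2.245000, 2.750000]
Iteration 2:
  c_2 = (2.245000 + 2.750000)/2 = 2.497500
  f(c_2) = f(2.497500) = -0.762494
  f(a) × f(c) ≥ 0, new interval: [2.497500, 2.750000]

After 2 iteration(s), the approximation is c_2 = 2.497500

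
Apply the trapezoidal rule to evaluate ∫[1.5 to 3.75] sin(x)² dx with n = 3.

f(x) = sin(x)²
a = 1.5, b = 3.75, n = 3
h = (b - a)/n = 0.750000

Trapezoidal rule: (h/2)[f(x₀) + 2f(x₁) + 2f(x₂) + ... + f(xₙ)]

x_0 = 1.5000, f(x_0) = 0.994996, coefficient = 1
x_1 = 2.2500, f(x_1) = 0.605398, coefficient = 2
x_2 = 3.0000, f(x_2) = 0.019915, coefficient = 2
x_3 = 3.7500, f(x_3) = 0.326682, coefficient = 1

I ≈ (0.750000/2) × 2.572304 = 0.964614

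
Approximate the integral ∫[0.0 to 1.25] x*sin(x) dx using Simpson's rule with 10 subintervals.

f(x) = x*sin(x)
a = 0.0, b = 1.25, n = 10
h = (b - a)/n = 0.125000

Simpson's rule: (h/3)[f(x₀) + 4f(x₁) + 2f(x₂) + ... + f(xₙ)]

x_0 = 0.0000, f(x_0) = 0.000000, coefficient = 1
x_1 = 0.1250, f(x_1) = 0.015584, coefficient = 4
x_2 = 0.2500, f(x_2) = 0.061851, coefficient = 2
x_3 = 0.3750, f(x_3) = 0.137352, coefficient = 4
x_4 = 0.5000, f(x_4) = 0.239713, coefficient = 2
x_5 = 0.6250, f(x_5) = 0.365686, coefficient = 4
x_6 = 0.7500, f(x_6) = 0.511229, coefficient = 2
x_7 = 0.8750, f(x_7) = 0.671601, coefficient = 4
x_8 = 1.0000, f(x_8) = 0.841471, coefficient = 2
x_9 = 1.1250, f(x_9) = 1.015051, coefficient = 4
x_10 = 1.2500, f(x_10) = 1.186231, coefficient = 1

I ≈ (0.125000/3) × 13.315854 = 0.554827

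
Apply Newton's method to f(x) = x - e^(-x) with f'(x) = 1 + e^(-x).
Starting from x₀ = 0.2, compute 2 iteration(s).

f(x) = x - e^(-x)
f'(x) = 1 + e^(-x)
x₀ = 0.2

Newton-Raphson formula: x_{n+1} = x_n - f(x_n)/f'(x_n)

Iteration 1:
  f(0.200000) = -0.618731
  f'(0.200000) = 1.818731
  x_1 = 0.200000 - (-0.618731)/1.818731 = 0.540199
Iteration 2:
  f(0.540199) = -0.042433
  f'(0.540199) = 1.582632
  x_2 = 0.540199 - (-0.042433)/1.582632 = 0.567011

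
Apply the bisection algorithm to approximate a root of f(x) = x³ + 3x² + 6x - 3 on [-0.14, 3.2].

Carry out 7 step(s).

f(x) = x³ + 3x² + 6x - 3
Initial interval: [-0.14, 3.2]

Iteration 1:
  c_1 = (-0.140000 + 3.200000)/2 = 1.530000
  f(c_1) = f(1.530000) = 16.784277
  f(a) × f(c) < 0, new interval: [-0.140000, 1.530000]
Iteration 2:
  c_2 = (-0.140000 + 1.530000)/2 = 0.695000
  f(c_2) = f(0.695000) = 2.954777
  f(a) × f(c) < 0, new interval: [-0.140000, 0.695000]
Iteration 3:
  c_3 = (-0.140000 + 0.695000)/2 = 0.277500
  f(c_3) = f(0.277500) = -1.082612
  f(a) × f(c) ≥ 0, new interval: [0.277500, 0.695000]
Iteration 4:
  c_4 = (0.277500 + 0.695000)/2 = 0.486250
  f(c_4) = f(0.486250) = 0.741786
  f(a) × f(c) < 0, new interval: [0.277500, 0.486250]
Iteration 5:
  c_5 = (0.277500 + 0.486250)/2 = 0.381875
  f(c_5) = f(0.381875) = -0.215576
  f(a) × f(c) ≥ 0, new interval: [0.381875, 0.486250]
Iteration 6:
  c_6 = (0.381875 + 0.486250)/2 = 0.434063
  f(c_6) = f(0.434063) = 0.251388
  f(a) × f(c) < 0, new interval: [0.381875, 0.434063]
Iteration 7:
  c_7 = (0.381875 + 0.434063)/2 = 0.407969
  f(c_7) = f(0.407969) = 0.015030
  f(a) × f(c) < 0, new interval: [0.381875, 0.407969]

After 7 iteration(s), the approximation is c_7 = 0.407969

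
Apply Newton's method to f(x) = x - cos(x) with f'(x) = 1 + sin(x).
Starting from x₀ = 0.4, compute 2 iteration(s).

f(x) = x - cos(x)
f'(x) = 1 + sin(x)
x₀ = 0.4

Newton-Raphson formula: x_{n+1} = x_n - f(x_n)/f'(x_n)

Iteration 1:
  f(0.400000) = -0.521061
  f'(0.400000) = 1.389418
  x_1 = 0.400000 - (-0.521061)/1.389418 = 0.775021
Iteration 2:
  f(0.775021) = 0.060615
  f'(0.775021) = 1.699731
  x_2 = 0.775021 - 0.060615/1.699731 = 0.739360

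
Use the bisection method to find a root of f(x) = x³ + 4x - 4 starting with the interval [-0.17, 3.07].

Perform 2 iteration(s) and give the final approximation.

f(x) = x³ + 4x - 4
Initial interval: [-0.17, 3.07]

Iteration 1:
  c_1 = (-0.170000 + 3.070000)/2 = 1.450000
  f(c_1) = f(1.450000) = 4.848625
  f(a) × f(c) < 0, new interval: [-0.170000, 1.450000]
Iteration 2:
  c_2 = (-0.170000 + 1.450000)/2 = 0.640000
  f(c_2) = f(0.640000) = -1.177856
  f(a) × f(c) ≥ 0, new interval: [0.640000, 1.450000]

After 2 iteration(s), the approximation is c_2 = 0.640000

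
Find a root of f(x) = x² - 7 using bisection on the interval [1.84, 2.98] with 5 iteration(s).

f(x) = x² - 7
Initial interval: [1.84, 2.98]

Iteration 1:
  c_1 = (1.840000 + 2.980000)/2 = 2.410000
  f(c_1) = f(2.410000) = -1.191900
  f(a) × f(c) ≥ 0, new interval: [2.410000, 2.980000]
Iteration 2:
  c_2 = (2.410000 + 2.980000)/2 = 2.695000
  f(c_2) = f(2.695000) = 0.263025
  f(a) × f(c) < 0, new interval: [2.410000, 2.695000]
Iteration 3:
  c_3 = (2.410000 + 2.695000)/2 = 2.552500
  f(c_3) = f(2.552500) = -0.484744
  f(a) × f(c) ≥ 0, new interval: [2.552500, 2.695000]
Iteration 4:
  c_4 = (2.552500 + 2.695000)/2 = 2.623750
  f(c_4) = f(2.623750) = -0.115936
  f(a) × f(c) ≥ 0, new interval: [2.623750, 2.695000]
Iteration 5:
  c_5 = (2.623750 + 2.695000)/2 = 2.659375
  f(c_5) = f(2.659375) = 0.072275
  f(a) × f(c) < 0, new interval: [2.623750, 2.659375]

After 5 iteration(s), the approximation is c_5 = 2.659375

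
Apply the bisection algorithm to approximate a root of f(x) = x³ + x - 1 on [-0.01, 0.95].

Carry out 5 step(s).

f(x) = x³ + x - 1
Initial interval: [-0.01, 0.95]

Iteration 1:
  c_1 = (-0.010000 + 0.950000)/2 = 0.470000
  f(c_1) = f(0.470000) = -0.426177
  f(a) × f(c) ≥ 0, new interval: [0.470000, 0.950000]
Iteration 2:
  c_2 = (0.470000 + 0.950000)/2 = 0.710000
  f(c_2) = f(0.710000) = 0.067911
  f(a) × f(c) < 0, new interval: [0.470000, 0.710000]
Iteration 3:
  c_3 = (0.470000 + 0.710000)/2 = 0.590000
  f(c_3) = f(0.590000) = -0.204621
  f(a) × f(c) ≥ 0, new interval: [0.590000, 0.710000]
Iteration 4:
  c_4 = (0.590000 + 0.710000)/2 = 0.650000
  f(c_4) = f(0.650000) = -0.075375
  f(a) × f(c) ≥ 0, new interval: [0.650000, 0.710000]
Iteration 5:
  c_5 = (0.650000 + 0.710000)/2 = 0.680000
  f(c_5) = f(0.680000) = -0.005568
  f(a) × f(c) ≥ 0, new interval: [0.680000, 0.710000]

After 5 iteration(s), the approximation is c_5 = 0.680000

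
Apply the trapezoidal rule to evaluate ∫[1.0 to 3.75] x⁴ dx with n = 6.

f(x) = x⁴
a = 1.0, b = 3.75, n = 6
h = (b - a)/n = 0.458333

Trapezoidal rule: (h/2)[f(x₀) + 2f(x₁) + 2f(x₂) + ... + f(xₙ)]

x_0 = 1.0000, f(x_0) = 1.000000, coefficient = 1
x_1 = 1.4583, f(x_1) = 4.523006, coefficient = 2
x_2 = 1.9167, f(x_2) = 13.495419, coefficient = 2
x_3 = 2.3750, f(x_3) = 31.816650, coefficient = 2
x_4 = 2.8333, f(x_4) = 64.445216, coefficient = 2
x_5 = 3.2917, f(x_5) = 117.398730, coefficient = 2
x_6 = 3.7500, f(x_6) = 197.753906, coefficient = 1

I ≈ (0.458333/2) × 662.111949 = 151.733988
Exact value: 148.115430
Error: 3.618559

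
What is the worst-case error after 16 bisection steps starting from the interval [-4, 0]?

Bisection error bound: |error| ≤ (b-a)/2^n
|error| ≤ (0 - (-4))/2^16 = 4/2^16
|error| ≤ 0.0000610352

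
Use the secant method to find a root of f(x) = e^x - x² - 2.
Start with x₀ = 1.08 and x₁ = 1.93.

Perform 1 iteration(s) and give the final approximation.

f(x) = e^x - x² - 2
x₀ = 1.08, x₁ = 1.93

Secant formula: x_{n+1} = x_n - f(x_n)(x_n - x_{n-1})/(f(x_n) - f(x_{n-1}))

Iteration 1:
  f(1.080000) = -0.221720
  f(1.930000) = 1.164610
  x_2 = 1.930000 - 1.164610×(1.930000 - 1.080000)/(1.164610 - (-0.221720))
       = 1.215943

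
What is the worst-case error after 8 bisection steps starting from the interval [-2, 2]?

Bisection error bound: |error| ≤ (b-a)/2^n
|error| ≤ (2 - (-2))/2^8 = 4/2^8
|error| ≤ 0.0156250000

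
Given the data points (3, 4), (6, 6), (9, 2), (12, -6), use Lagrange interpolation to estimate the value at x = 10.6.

Lagrange interpolation formula:
P(x) = Σ yᵢ × Lᵢ(x)
where Lᵢ(x) = Π_{j≠i} (x - xⱼ)/(xᵢ - xⱼ)

L_0(10.6) = (10.6 - 6)/(3 - 6) × (10.6 - 9)/(3 - 9) × (10.6 - 12)/(3 - 12) = 0.063605
L_1(10.6) = (10.6 - 3)/(6 - 3) × (10.6 - 9)/(6 - 9) × (10.6 - 12)/(6 - 12) = -0.315259
L_2(10.6) = (10.6 - 3)/(9 - 3) × (10.6 - 6)/(9 - 6) × (10.6 - 12)/(9 - 12) = 0.906370
L_3(10.6) = (10.6 - 3)/(12 - 3) × (10.6 - 6)/(12 - 6) × (10.6 - 9)/(12 - 9) = 0.345284

P(10.6) = 4×L_0(10.6) + 6×L_1(10.6) + 2×L_2(10.6) + (-6)×L_3(10.6)
P(10.6) = -1.896099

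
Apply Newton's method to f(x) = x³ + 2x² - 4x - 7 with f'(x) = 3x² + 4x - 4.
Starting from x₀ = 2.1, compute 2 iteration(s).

f(x) = x³ + 2x² - 4x - 7
f'(x) = 3x² + 4x - 4
x₀ = 2.1

Newton-Raphson formula: x_{n+1} = x_n - f(x_n)/f'(x_n)

Iteration 1:
  f(2.100000) = 2.681000
  f'(2.100000) = 17.630000
  x_1 = 2.100000 - 2.681000/17.630000 = 1.947930
Iteration 2:
  f(1.947930) = 0.188424
  f'(1.947930) = 15.175009
  x_2 = 1.947930 - 0.188424/15.175009 = 1.935513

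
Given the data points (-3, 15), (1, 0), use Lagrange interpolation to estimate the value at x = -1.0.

Lagrange interpolation formula:
P(x) = Σ yᵢ × Lᵢ(x)
where Lᵢ(x) = Π_{j≠i} (x - xⱼ)/(xᵢ - xⱼ)

L_0(-1.0) = (-1.0 - 1)/(-3 - 1) = 0.500000
L_1(-1.0) = (-1.0 - (-3))/(1 - (-3)) = 0.500000

P(-1.0) = 15×L_0(-1.0) + 0×L_1(-1.0)
P(-1.0) = 7.500000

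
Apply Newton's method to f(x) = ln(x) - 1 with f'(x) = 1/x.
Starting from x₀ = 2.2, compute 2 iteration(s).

f(x) = ln(x) - 1
f'(x) = 1/x
x₀ = 2.2

Newton-Raphson formula: x_{n+1} = x_n - f(x_n)/f'(x_n)

Iteration 1:
  f(2.200000) = -0.211543
  f'(2.200000) = 0.454545
  x_1 = 2.200000 - (-0.211543)/0.454545 = 2.665394
Iteration 2:
  f(2.665394) = -0.019648
  f'(2.665394) = 0.375179
  x_2 = 2.665394 - (-0.019648)/0.375179 = 2.717764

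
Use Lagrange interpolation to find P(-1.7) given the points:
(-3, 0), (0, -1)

Lagrange interpolation formula:
P(x) = Σ yᵢ × Lᵢ(x)
where Lᵢ(x) = Π_{j≠i} (x - xⱼ)/(xᵢ - xⱼ)

L_0(-1.7) = (-1.7 - 0)/(-3 - 0) = 0.566667
L_1(-1.7) = (-1.7 - (-3))/(0 - (-3)) = 0.433333

P(-1.7) = 0×L_0(-1.7) + (-1)×L_1(-1.7)
P(-1.7) = -0.433333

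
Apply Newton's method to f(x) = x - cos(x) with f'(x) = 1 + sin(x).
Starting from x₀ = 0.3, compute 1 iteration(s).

f(x) = x - cos(x)
f'(x) = 1 + sin(x)
x₀ = 0.3

Newton-Raphson formula: x_{n+1} = x_n - f(x_n)/f'(x_n)

Iteration 1:
  f(0.300000) = -0.655336
  f'(0.300000) = 1.295520
  x_1 = 0.300000 - (-0.655336)/1.295520 = 0.805848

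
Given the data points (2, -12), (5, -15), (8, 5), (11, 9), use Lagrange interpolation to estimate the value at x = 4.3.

Lagrange interpolation formula:
P(x) = Σ yᵢ × Lᵢ(x)
where Lᵢ(x) = Π_{j≠i} (x - xⱼ)/(xᵢ - xⱼ)

L_0(4.3) = (4.3 - 5)/(2 - 5) × (4.3 - 8)/(2 - 8) × (4.3 - 11)/(2 - 11) = 0.107117
L_1(4.3) = (4.3 - 2)/(5 - 2) × (4.3 - 8)/(5 - 8) × (4.3 - 11)/(5 - 11) = 1.055870
L_2(4.3) = (4.3 - 2)/(8 - 2) × (4.3 - 5)/(8 - 5) × (4.3 - 11)/(8 - 11) = -0.199759
L_3(4.3) = (4.3 - 2)/(11 - 2) × (4.3 - 5)/(11 - 5) × (4.3 - 8)/(11 - 8) = 0.036772

P(4.3) = (-12)×L_0(4.3) + (-15)×L_1(4.3) + 5×L_2(4.3) + 9×L_3(4.3)
P(4.3) = -17.791315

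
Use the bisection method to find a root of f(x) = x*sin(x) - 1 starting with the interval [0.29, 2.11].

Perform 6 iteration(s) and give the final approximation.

f(x) = x*sin(x) - 1
Initial interval: [0.29, 2.11]

Iteration 1:
  c_1 = (0.290000 + 2.110000)/2 = 1.200000
  f(c_1) = f(1.200000) = 0.118447
  f(a) × f(c) < 0, new interval: [0.290000, 1.200000]
Iteration 2:
  c_2 = (0.290000 + 1.200000)/2 = 0.745000
  f(c_2) = f(0.745000) = -0.494911
  f(a) × f(c) ≥ 0, new interval: [0.745000, 1.200000]
Iteration 3:
  c_3 = (0.745000 + 1.200000)/2 = 0.972500
  f(c_3) = f(0.972500) = -0.196427
  f(a) × f(c) ≥ 0, new interval: [0.972500, 1.200000]
Iteration 4:
  c_4 = (0.972500 + 1.200000)/2 = 1.086250
  f(c_4) = f(1.086250) = -0.038792
  f(a) × f(c) ≥ 0, new interval: [1.086250, 1.200000]
Iteration 5:
  c_5 = (1.086250 + 1.200000)/2 = 1.143125
  f(c_5) = f(1.143125) = 0.040168
  f(a) × f(c) < 0, new interval: [1.086250, 1.143125]
Iteration 6:
  c_6 = (1.086250 + 1.143125)/2 = 1.114688
  f(c_6) = f(1.114688) = 0.000737
  f(a) × f(c) < 0, new interval: [1.086250, 1.114688]

After 6 iteration(s), the approximation is c_6 = 1.114688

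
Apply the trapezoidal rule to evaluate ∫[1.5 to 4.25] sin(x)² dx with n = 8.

f(x) = sin(x)²
a = 1.5, b = 4.25, n = 8
h = (b - a)/n = 0.343750

Trapezoidal rule: (h/2)[f(x₀) + 2f(x₁) + 2f(x₂) + ... + f(xₙ)]

x_0 = 1.5000, f(x_0) = 0.994996, coefficient = 1
x_1 = 1.8438, f(x_1) = 0.927328, coefficient = 2
x_2 = 2.1875, f(x_2) = 0.665512, coefficient = 2
x_3 = 2.5312, f(x_3) = 0.328499, coefficient = 2
x_4 = 2.8750, f(x_4) = 0.069404, coefficient = 2
x_5 = 3.2188, f(x_5) = 0.005941, coefficient = 2
x_6 = 3.5625, f(x_6) = 0.166945, coefficient = 2
x_7 = 3.9062, f(x_7) = 0.479265, coefficient = 2
x_8 = 4.2500, f(x_8) = 0.801006, coefficient = 1

I ≈ (0.343750/2) × 7.081791 = 1.217183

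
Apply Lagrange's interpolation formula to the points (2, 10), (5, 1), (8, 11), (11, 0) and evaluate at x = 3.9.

Lagrange interpolation formula:
P(x) = Σ yᵢ × Lᵢ(x)
where Lᵢ(x) = Π_{j≠i} (x - xⱼ)/(xᵢ - xⱼ)

L_0(3.9) = (3.9 - 5)/(2 - 5) × (3.9 - 8)/(2 - 8) × (3.9 - 11)/(2 - 11) = 0.197660
L_1(3.9) = (3.9 - 2)/(5 - 2) × (3.9 - 8)/(5 - 8) × (3.9 - 11)/(5 - 11) = 1.024241
L_2(3.9) = (3.9 - 2)/(8 - 2) × (3.9 - 5)/(8 - 5) × (3.9 - 11)/(8 - 11) = -0.274796
L_3(3.9) = (3.9 - 2)/(11 - 2) × (3.9 - 5)/(11 - 5) × (3.9 - 8)/(11 - 8) = 0.052895

P(3.9) = 10×L_0(3.9) + 1×L_1(3.9) + 11×L_2(3.9) + 0×L_3(3.9)
P(3.9) = -0.021914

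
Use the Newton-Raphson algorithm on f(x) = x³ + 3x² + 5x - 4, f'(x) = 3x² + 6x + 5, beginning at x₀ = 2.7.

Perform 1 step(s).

f(x) = x³ + 3x² + 5x - 4
f'(x) = 3x² + 6x + 5
x₀ = 2.7

Newton-Raphson formula: x_{n+1} = x_n - f(x_n)/f'(x_n)

Iteration 1:
  f(2.700000) = 51.053000
  f'(2.700000) = 43.070000
  x_1 = 2.700000 - 51.053000/43.070000 = 1.514651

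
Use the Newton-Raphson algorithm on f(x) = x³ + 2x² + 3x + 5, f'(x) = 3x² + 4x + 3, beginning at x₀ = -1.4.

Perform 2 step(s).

f(x) = x³ + 2x² + 3x + 5
f'(x) = 3x² + 4x + 3
x₀ = -1.4

Newton-Raphson formula: x_{n+1} = x_n - f(x_n)/f'(x_n)

Iteration 1:
  f(-1.400000) = 1.976000
  f'(-1.400000) = 3.280000
  x_1 = -1.400000 - 1.976000/3.280000 = -2.002439
Iteration 2:
  f(-2.002439) = -1.017097
  f'(-2.002439) = 7.019530
  x_2 = -2.002439 - (-1.017097)/7.019530 = -1.857544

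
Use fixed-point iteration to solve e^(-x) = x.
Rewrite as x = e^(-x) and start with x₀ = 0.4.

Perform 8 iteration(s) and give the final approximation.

Equation: e^(-x) = x
Fixed-point form: x = e^(-x)
x₀ = 0.4

x_1 = g(0.400000) = 0.670320
x_2 = g(0.670320) = 0.511545
x_3 = g(0.511545) = 0.599569
x_4 = g(0.599569) = 0.549048
x_5 = g(0.549048) = 0.577499
x_6 = g(0.577499) = 0.561300
x_7 = g(0.561300) = 0.570467
x_8 = g(0.570467) = 0.565262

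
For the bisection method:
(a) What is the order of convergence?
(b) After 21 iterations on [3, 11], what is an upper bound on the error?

(a) Bisection has linear (order 1) convergence; the error is halved each step.

(b) Error bound = (b-a)/2^n = (11 - 3)/2^{21}
    = 8/2^{21}

(a) 1 (linear); (b) error ≤ 3.81e-06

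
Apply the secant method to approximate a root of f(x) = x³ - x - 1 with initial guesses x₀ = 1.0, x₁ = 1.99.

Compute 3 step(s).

f(x) = x³ - x - 1
x₀ = 1.0, x₁ = 1.99

Secant formula: x_{n+1} = x_n - f(x_n)(x_n - x_{n-1})/(f(x_n) - f(x_{n-1}))

Iteration 1:
  f(1.000000) = -1.000000
  f(1.990000) = 4.890599
  x_2 = 1.990000 - 4.890599×(1.990000 - 1.000000)/(4.890599 - (-1.000000))
       = 1.168064
Iteration 2:
  f(1.990000) = 4.890599
  f(1.168064) = -0.574387
  x_3 = 1.168064 - (-0.574387)×(1.168064 - 1.990000)/(-0.574387 - 4.890599)
       = 1.254452
Iteration 3:
  f(1.168064) = -0.574387
  f(1.254452) = -0.280382
  x_4 = 1.254452 - (-0.280382)×(1.254452 - 1.168064)/(-0.280382 - (-0.574387))
       = 1.336838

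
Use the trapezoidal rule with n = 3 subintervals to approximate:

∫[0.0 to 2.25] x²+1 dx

f(x) = x²+1
a = 0.0, b = 2.25, n = 3
h = (b - a)/n = 0.750000

Trapezoidal rule: (h/2)[f(x₀) + 2f(x₁) + 2f(x₂) + ... + f(xₙ)]

x_0 = 0.0000, f(x_0) = 1.000000, coefficient = 1
x_1 = 0.7500, f(x_1) = 1.562500, coefficient = 2
x_2 = 1.5000, f(x_2) = 3.250000, coefficient = 2
x_3 = 2.2500, f(x_3) = 6.062500, coefficient = 1

I ≈ (0.750000/2) × 16.687500 = 6.257812
Exact value: 6.046875
Error: 0.210938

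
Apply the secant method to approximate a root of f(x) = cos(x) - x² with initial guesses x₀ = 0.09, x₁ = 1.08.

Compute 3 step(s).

f(x) = cos(x) - x²
x₀ = 0.09, x₁ = 1.08

Secant formula: x_{n+1} = x_n - f(x_n)(x_n - x_{n-1})/(f(x_n) - f(x_{n-1}))

Iteration 1:
  f(0.090000) = 0.987853
  f(1.080000) = -0.695072
  x_2 = 1.080000 - (-0.695072)×(1.080000 - 0.090000)/(-0.695072 - 0.987853)
       = 0.671116
Iteration 2:
  f(1.080000) = -0.695072
  f(0.671116) = 0.332732
  x_3 = 0.671116 - 0.332732×(0.671116 - 1.080000)/(0.332732 - (-0.695072))
       = 0.803484
Iteration 3:
  f(0.671116) = 0.332732
  f(0.803484) = 0.048616
  x_4 = 0.803484 - 0.048616×(0.803484 - 0.671116)/(0.048616 - 0.332732)
       = 0.826134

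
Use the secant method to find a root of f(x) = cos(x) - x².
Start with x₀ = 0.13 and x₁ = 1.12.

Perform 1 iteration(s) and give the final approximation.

f(x) = cos(x) - x²
x₀ = 0.13, x₁ = 1.12

Secant formula: x_{n+1} = x_n - f(x_n)(x_n - x_{n-1})/(f(x_n) - f(x_{n-1}))

Iteration 1:
  f(0.130000) = 0.974662
  f(1.120000) = -0.818718
  x_2 = 1.120000 - (-0.818718)×(1.120000 - 0.130000)/(-0.818718 - 0.974662)
       = 0.668043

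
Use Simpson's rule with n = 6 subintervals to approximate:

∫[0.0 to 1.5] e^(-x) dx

f(x) = e^(-x)
a = 0.0, b = 1.5, n = 6
h = (b - a)/n = 0.250000

Simpson's rule: (h/3)[f(x₀) + 4f(x₁) + 2f(x₂) + ... + f(xₙ)]

x_0 = 0.0000, f(x_0) = 1.000000, coefficient = 1
x_1 = 0.2500, f(x_1) = 0.778801, coefficient = 4
x_2 = 0.5000, f(x_2) = 0.606531, coefficient = 2
x_3 = 0.7500, f(x_3) = 0.472367, coefficient = 4
x_4 = 1.0000, f(x_4) = 0.367879, coefficient = 2
x_5 = 1.2500, f(x_5) = 0.286505, coefficient = 4
x_6 = 1.5000, f(x_6) = 0.223130, coefficient = 1

I ≈ (0.250000/3) × 9.322639 = 0.776887
Exact value: 0.776870
Error: 0.000017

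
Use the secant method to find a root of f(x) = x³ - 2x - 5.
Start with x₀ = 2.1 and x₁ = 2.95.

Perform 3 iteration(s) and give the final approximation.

f(x) = x³ - 2x - 5
x₀ = 2.1, x₁ = 2.95

Secant formula: x_{n+1} = x_n - f(x_n)(x_n - x_{n-1})/(f(x_n) - f(x_{n-1}))

Iteration 1:
  f(2.100000) = 0.061000
  f(2.950000) = 14.772375
  x_2 = 2.950000 - 14.772375×(2.950000 - 2.100000)/(14.772375 - 0.061000)
       = 2.096476
Iteration 2:
  f(2.950000) = 14.772375
  f(2.096476) = 0.021498
  x_3 = 2.096476 - 0.021498×(2.096476 - 2.950000)/(0.021498 - 14.772375)
       = 2.095232
Iteration 3:
  f(2.096476) = 0.021498
  f(2.095232) = 0.007594
  x_4 = 2.095232 - 0.007594×(2.095232 - 2.096476)/(0.007594 - 0.021498)
       = 2.094552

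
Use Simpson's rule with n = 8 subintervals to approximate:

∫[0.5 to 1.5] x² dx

f(x) = x²
a = 0.5, b = 1.5, n = 8
h = (b - a)/n = 0.125000

Simpson's rule: (h/3)[f(x₀) + 4f(x₁) + 2f(x₂) + ... + f(xₙ)]

x_0 = 0.5000, f(x_0) = 0.250000, coefficient = 1
x_1 = 0.6250, f(x_1) = 0.390625, coefficient = 4
x_2 = 0.7500, f(x_2) = 0.562500, coefficient = 2
x_3 = 0.8750, f(x_3) = 0.765625, coefficient = 4
x_4 = 1.0000, f(x_4) = 1.000000, coefficient = 2
x_5 = 1.1250, f(x_5) = 1.265625, coefficient = 4
x_6 = 1.2500, f(x_6) = 1.562500, coefficient = 2
x_7 = 1.3750, f(x_7) = 1.890625, coefficient = 4
x_8 = 1.5000, f(x_8) = 2.250000, coefficient = 1

I ≈ (0.125000/3) × 26.000000 = 1.083333
Exact value: 1.083333
Error: 0.000000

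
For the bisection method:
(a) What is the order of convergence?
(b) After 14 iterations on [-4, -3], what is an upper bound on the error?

(a) Bisection has linear (order 1) convergence; the error is halved each step.

(b) Error bound = (b-a)/2^n = (-3 - (-4))/2^{14}
    = 1/2^{14}

(a) 1 (linear); (b) error ≤ 6.10e-05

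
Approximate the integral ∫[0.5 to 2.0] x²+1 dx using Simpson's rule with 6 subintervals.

f(x) = x²+1
a = 0.5, b = 2.0, n = 6
h = (b - a)/n = 0.250000

Simpson's rule: (h/3)[f(x₀) + 4f(x₁) + 2f(x₂) + ... + f(xₙ)]

x_0 = 0.5000, f(x_0) = 1.250000, coefficient = 1
x_1 = 0.7500, f(x_1) = 1.562500, coefficient = 4
x_2 = 1.0000, f(x_2) = 2.000000, coefficient = 2
x_3 = 1.2500, f(x_3) = 2.562500, coefficient = 4
x_4 = 1.5000, f(x_4) = 3.250000, coefficient = 2
x_5 = 1.7500, f(x_5) = 4.062500, coefficient = 4
x_6 = 2.0000, f(x_6) = 5.000000, coefficient = 1

I ≈ (0.250000/3) × 49.500000 = 4.125000
Exact value: 4.125000
Error: 0.000000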